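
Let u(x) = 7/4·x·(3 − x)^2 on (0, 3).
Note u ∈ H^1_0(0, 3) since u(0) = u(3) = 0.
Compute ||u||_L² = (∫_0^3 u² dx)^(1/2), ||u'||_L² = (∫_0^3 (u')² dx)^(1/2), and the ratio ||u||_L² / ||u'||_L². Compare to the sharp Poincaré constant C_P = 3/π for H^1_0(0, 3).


||u||_L² / ||u'||_L² = 3*sqrt(14)/14 < C_P = 3/π.

u(x) = 7/4·x·(3 − x)^2, so u'(x) = 21*(x - 3)*(x - 1)/4.
u(x) = 7/4·x·(3 − x)^2 vanishes at x = 0 and x = 3, so u ∈ H^1_0(0, 3). Differentiate via the product rule and integrate the resulting polynomials term by term.
  ∫_0^3 u² dx = ∫_0^3 (49*x^6/16 - 147*x^5/4 + 1323*x^4/8 - 1323*x^3/4 + 3969*x^2/16) dx. Term by term:
    ∫_0^3 49*x^6/16 dx = 15309/16;  ∫_0^3 -147*x^5/4 dx = -35721/8;  ∫_0^3 1323*x^4/8 dx = 321489/40;
    ∫_0^3 -1323*x^3/4 dx = -107163/16;  ∫_0^3 3969*x^2/16 dx = 35721/16.
  Sum: 15309/16 − 35721/8 + 321489/40 − 107163/16 + 35721/16 = 5103/80.
  ∫_0^3 (u')² dx = ∫_0^3 (441*x^4/16 - 441*x^3/2 + 4851*x^2/8 - 1323*x/2 + 3969/16) dx. Term by term:
    ∫_0^3 441*x^4/16 dx = 107163/80;  ∫_0^3 -441*x^3/2 dx = -35721/8;  ∫_0^3 4851*x^2/8 dx = 43659/8;
    ∫_0^3 -1323*x/2 dx = -11907/4;  ∫_0^3 3969/16 dx = 11907/16.
  Sum: 107163/80 − 35721/8 + 43659/8 − 11907/4 + 11907/16 = 3969/40.
∫_0^3 u² dx = 5103/80, so ||u||_L² = 27*sqrt(35)/20.
∫_0^3 (u')² dx = 3969/40, so ||u'||_L² = 63*sqrt(10)/20.
Ratio ||u||_L² / ||u'||_L² = 3*sqrt(14)/14.
Sharp Poincaré constant on H^1_0(0, 3) is C_P = L/π = 3/π, achieved by sin(π/3·x).
A polynomial bump cannot attain the sharp Poincaré constant (only the first sine eigenfunction does), so the ratio is strictly less than C_P, consistent with ||u||_L² ≤ C_P ||u'||_L².


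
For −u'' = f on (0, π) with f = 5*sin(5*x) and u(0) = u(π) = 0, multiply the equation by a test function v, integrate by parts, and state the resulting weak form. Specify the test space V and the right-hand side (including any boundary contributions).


V = H^1_0(0, π) (so v(0) = v(π) = 0); weak form: ∫_0^π u'v' dx = ∫_0^π (5*sin(5*x)) v dx for all v ∈ V.

Multiply both sides by a test function v and integrate from 0 to π:
  ∫_0^π −u''(x) v(x) dx = ∫_0^π f(x) v(x) dx.
Integrate the LHS by parts once:
  ∫_0^π −u'' v dx = −[u'(x) v(x)]_0^π + ∫_0^π u'(x) v'(x) dx.
Thus ∫_0^π u'(x) v'(x) dx = ∫_0^π f(x) v(x) dx + [u'(x) v(x)]_0^π.
Choose V so that boundary terms are either known or forced to vanish.
u is Dirichlet: u(0) = u(π) = 0. Let V = H^1_0(0, π); then v(0) = v(π) = 0, and [u' v]_0^π = 0.
Weak formulation: find u (satisfying any essential BC) such that ∫_0^π u'(x) v'(x) dx = ∫_0^π f v dx for all v ∈ V.
Substituting f(x) = 5*sin(5*x), the right-hand side is ∫_0^π (5*sin(5*x)) v dx.


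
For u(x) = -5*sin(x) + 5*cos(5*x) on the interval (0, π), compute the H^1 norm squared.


||u||_{H^1(0,π)}^2 = 350*π

u'(x) = -25*sin(5*x) - 5*cos(x).
Expand u² and (u')² and integrate term by term on (0, π), using: for integers n ≥ 1, ∫_0^π sin²(nx) dx = ∫_0^π cos²(nx) dx = π/2; for n ≠ n', ∫_0^π sin(nx)sin(n'x) dx = ∫_0^π cos(nx)cos(n'x) dx = 0; and by product-to-sum, ∫_0^π sin(nx)cos(n'x) dx = ½∫_0^π [sin((n+n')x) + sin((n−n')x)] dx, which is 0 when n+n' is even and 2n/(n²−n'²) when n+n' is odd (it need not vanish on (0, π)).
  u² squared terms: (-5)²·∫sin(x)² dx = 25·π/2 = 25*π/2;  (5)²·∫cos(5x)² dx = 25·π/2 = 25*π/2.
  u² cross terms: 2·(-5)·(5)·∫sin(x)·cos(5x) dx = -50·(0) = 0.
  So ∫_0^π u² dx = 25*π/2 + 25*π/2 + 0 = 25*π.
  (u')² squared terms: (-25)²·∫sin(5x)² dx = 625·π/2 = 625*π/2;  (-5)²·∫cos(x)² dx = 25·π/2 = 25*π/2.
  (u')² cross terms: 2·(-25)·(-5)·∫sin(5x)·cos(x) dx = 250·(0) = 0.
  So ∫_0^π (u')² dx = 625*π/2 + 25*π/2 + 0 = 325*π.
||u||_{H^1}^2 = (25*π) + (325*π) = 350*π.


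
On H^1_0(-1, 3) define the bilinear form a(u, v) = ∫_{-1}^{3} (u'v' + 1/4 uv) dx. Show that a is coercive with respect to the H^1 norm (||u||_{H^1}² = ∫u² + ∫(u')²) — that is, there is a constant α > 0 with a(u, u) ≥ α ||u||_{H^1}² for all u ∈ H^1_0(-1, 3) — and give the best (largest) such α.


α = (4 + π^2)/(π^2 + 16)

Coercivity of a(·,·) on H^1_0(-1, 3) means a(u, u) ≥ α ||u||_{H^1}² for every u ∈ H^1_0.
The interval has length L = 4, and Poincaré/coercivity depend only on L. Here a(u, u) = ∫(u')² + (1/4)·∫u².
Here 0 < c = 1/4 < 1. The condition a(u,u) ≥ α||u||_{H^1}² reads (1−α)∫(u')² ≥ (α−c)∫u². Any admissible α is ≤ 1 (rapidly oscillating u have ∫u²/∫(u')² → 0), and α = 1 would force 0 ≥ (1−c)∫u², impossible since c < 1; so 1−α > 0. By the sharp Poincaré inequality on H^1_0 of an interval of length L, ∫(u')² ≥ (π/L)²∫u² with equality for the first sine mode sin(π(x−x₀)/L) (x₀ the left endpoint), so the inequality holds for all u iff (1−α)(π/L)² ≥ α − c, i.e. α ≤ ((π/L)² + c)/((π/L)² + 1) = (1 + c(L/π)²)/(1 + (L/π)²). With (π/L)² = π^2/16 and c = 1/4, the largest admissible constant is α = ((π/L)² + c)/((π/L)² + 1).
Simplifying, α = (4 + π^2)/(π^2 + 16).


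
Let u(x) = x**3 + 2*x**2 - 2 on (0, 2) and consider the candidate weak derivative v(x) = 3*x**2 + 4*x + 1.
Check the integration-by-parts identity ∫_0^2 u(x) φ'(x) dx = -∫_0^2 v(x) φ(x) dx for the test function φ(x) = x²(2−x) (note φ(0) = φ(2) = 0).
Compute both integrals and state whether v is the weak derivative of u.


LHS = -64/5, RHS = -212/15. No, v is not the weak derivative of u.

u(x) = x**3 + 2*x**2 - 2, classical derivative u'(x) = 3*x**2 + 4*x.
φ(x) = x²(2−x), so φ'(x) = x*(4 - 3*x).
Note φ(0) = φ(2) = 0, so the boundary term u·φ vanishes.
LHS = ∫_0^2 u(x) φ'(x) dx = ∫_0^2 (-3*x^5 - 2*x^4 + 8*x^3 + 6*x^2 - 8*x) dx. Term by term:
  ∫_0^2 -3*x^5 dx = -32;  ∫_0^2 -2*x^4 dx = -64/5;  ∫_0^2 8*x^3 dx = 32;
  ∫_0^2 6*x^2 dx = 16;  ∫_0^2 -8*x dx = -16.
Sum: -32 − 64/5 + 32 + 16 − 16 = -64/5.
So LHS = -64/5.
∫_0^2 v(x) φ(x) dx = ∫_0^2 (-3*x^5 + 2*x^4 + 7*x^3 + 2*x^2) dx. Term by term:
  ∫_0^2 -3*x^5 dx = -32;  ∫_0^2 2*x^4 dx = 64/5;  ∫_0^2 7*x^3 dx = 28;
  ∫_0^2 2*x^2 dx = 16/3.
Sum: -32 + 64/5 + 28 + 16/3 = 212/15.
So RHS = -∫_0^2 v(x) φ(x) dx = -212/15.
LHS − RHS = 4/3 ≠ 0, so the identity fails.
(For a valid weak derivative the identity must hold for EVERY test function, in particular this one. The failure shows v is NOT the weak derivative of u.)
Correct weak derivative would be u'(x) = 3*x**2 + 4*x.


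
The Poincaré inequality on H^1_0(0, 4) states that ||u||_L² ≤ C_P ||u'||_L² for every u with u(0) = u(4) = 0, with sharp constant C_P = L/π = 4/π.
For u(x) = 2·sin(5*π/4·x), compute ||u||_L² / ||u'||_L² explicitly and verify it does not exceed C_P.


||u||_L² / ||u'||_L² = 4/(5*π) < C_P = 4/π.

u(x) = 2·sin(5*π/4·x), so u'(x) = 5*π*cos(5*π*x/4)/2.
Writing u(x) = A·sin(kπx/L) with A = 2 and k = 5, use ∫_0^L sin²(kπx/L) dx = L/2 and ∫_0^L cos²(kπx/L) dx = L/2.
u² = 4·sin²(5*π/4·x) and (u')² = 25*π^2/4·cos²(5*π/4·x), and each of sin², cos² integrates to L/2 = 2 over (0, 4).
∫_0^4 u² dx = 8, so ||u||_L² = 2*sqrt(2).
∫_0^4 (u')² dx = 25*π^2/2, so ||u'||_L² = 5*sqrt(2)*π/2.
Ratio ||u||_L² / ||u'||_L² = 4/(5*π).
Sharp Poincaré constant on H^1_0(0, 4) is C_P = L/π = 4/π, achieved by sin(π/4·x).
This is the k = 5 harmonic; the ratio L/(kπ) is strictly less than C_P = L/π, consistent with the sharp inequality ||u||_L² ≤ C_P ||u'||_L².


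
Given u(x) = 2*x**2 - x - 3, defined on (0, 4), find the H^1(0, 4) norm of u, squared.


||u||_{H^1}^2 = 10408/15

The H^1 norm (squared) on an interval (0, L) is
  ||u||_{H^1}^2 = ∫_0^L u(x)^2 dx + ∫_0^L u'(x)^2 dx.
Compute u'(x) = 4*x - 1.
Then u(x)^2 = 4*x**4 - 4*x**3 - 11*x**2 + 6*x + 9 and u'(x)^2 = 16*x**2 - 8*x + 1.
Integrate each monomial from 0 to 4 using ∫_0^4 c·x^n dx = c·4^(n+1)/(n+1):
  ∫_0^4 u(x)^2 dx = ∫_0^4 (4*x^4 - 4*x^3 - 11*x^2 + 6*x + 9) dx. Term by term:
    ∫_0^4 4*x^4 dx = 4096/5;  ∫_0^4 -4*x^3 dx = -256;  ∫_0^4 -11*x^2 dx = -704/3;
    ∫_0^4 6*x dx = 48;  ∫_0^4 9 dx = 36.
  Sum: 4096/5 − 256 − 704/3 + 48 + 36 = 6188/15.
  ∫_0^4 u'(x)^2 dx = ∫_0^4 (16*x^2 - 8*x + 1) dx. Term by term:
    ∫_0^4 16*x^2 dx = 1024/3;  ∫_0^4 -8*x dx = -64;  ∫_0^4 1 dx = 4.
  Sum: 1024/3 − 64 + 4 = 844/3.
Adding: ||u||_{H^1}^2 = 6188/15 + 844/3 = 10408/15.


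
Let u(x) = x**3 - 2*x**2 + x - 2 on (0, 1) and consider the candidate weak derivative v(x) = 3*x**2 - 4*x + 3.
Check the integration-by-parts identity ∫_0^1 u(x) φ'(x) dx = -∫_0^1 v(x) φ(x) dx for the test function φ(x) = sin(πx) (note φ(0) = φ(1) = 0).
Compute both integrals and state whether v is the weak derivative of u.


LHS = (12 - π^2)/π^3, RHS = -5/π + 12/π^3. No, v is not the weak derivative of u.

u(x) = x**3 - 2*x**2 + x - 2, classical derivative u'(x) = 3*x**2 - 4*x + 1.
φ(x) = sin(πx), so φ'(x) = π*cos(π*x).
Note φ(0) = φ(1) = 0, so the boundary term u·φ vanishes.
LHS = ∫_0^1 u(x) φ'(x) dx = ∫_0^1 (π*x^3*cos(π*x) - 2*π*x^2*cos(π*x) + π*x*cos(π*x) - 2*π*cos(π*x)) dx. Term by term:
  ∫_0^1 -2*π*cos(π*x) dx = 0;  ∫_0^1 π*x*cos(π*x) dx = -2/π;  ∫_0^1 π*x^3*cos(π*x) dx = -3/π + 12/π^3;
  ∫_0^1 -2*π*x^2*cos(π*x) dx = 4/π.
Sum: 0 − 2/π + -3/π + 12/π^3 + 4/π = (12 - π^2)/π^3.
So LHS = (12 - π^2)/π^3.
∫_0^1 v(x) φ(x) dx = ∫_0^1 (3*x^2*sin(π*x) - 4*x*sin(π*x) + 3*sin(π*x)) dx. Term by term:
  ∫_0^1 3*sin(π*x) dx = 6/π;  ∫_0^1 -4*x*sin(π*x) dx = -4/π;  ∫_0^1 3*x^2*sin(π*x) dx = -12/π^3 + 3/π.
Sum: 6/π − 4/π + -12/π^3 + 3/π = -12/π^3 + 5/π.
So RHS = -∫_0^1 v(x) φ(x) dx = -5/π + 12/π^3.
LHS − RHS = 4/π ≠ 0, so the identity fails.
(For a valid weak derivative the identity must hold for EVERY test function, in particular this one. The failure shows v is NOT the weak derivative of u.)
Correct weak derivative would be u'(x) = 3*x**2 - 4*x + 1.


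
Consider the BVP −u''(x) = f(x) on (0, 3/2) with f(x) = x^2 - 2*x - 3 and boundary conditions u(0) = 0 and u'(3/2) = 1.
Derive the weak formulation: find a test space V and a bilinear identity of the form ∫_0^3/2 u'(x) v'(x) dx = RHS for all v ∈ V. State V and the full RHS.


V = {v ∈ H^1(0, 3/2) : v(0) = 0} (test functions vanish at x = 0 where u is specified); weak form: ∫_0^3/2 u'v' dx = ∫_0^3/2 (x^2 - 2*x - 3) v dx + v(3/2) for all v ∈ V.

Multiply both sides by a test function v and integrate from 0 to 3/2:
  ∫_0^3/2 −u''(x) v(x) dx = ∫_0^3/2 f(x) v(x) dx.
Integrate the LHS by parts once:
  ∫_0^3/2 −u'' v dx = −[u'(x) v(x)]_0^3/2 + ∫_0^3/2 u'(x) v'(x) dx.
Thus ∫_0^3/2 u'(x) v'(x) dx = ∫_0^3/2 f(x) v(x) dx + [u'(x) v(x)]_0^3/2.
Choose V so that boundary terms are either known or forced to vanish.
Mixed BC: u(0) = 0 (Dirichlet) and u'(3/2) = 1 (Neumann). Define V = {v ∈ H^1(0, 3/2) : v(0) = 0}. Then [u' v]_0^3/2 = u'(3/2)·v(3/2) − u'(0)·0 = v(3/2).
Weak formulation: find u (satisfying any essential BC) such that ∫_0^3/2 u'(x) v'(x) dx = ∫_0^3/2 f v dx + v(3/2) for all v ∈ V (Dirichlet at 0 absorbed into V; Neumann datum at x = 3/2 contributes the boundary term).
Substituting f(x) = x^2 - 2*x - 3, the right-hand side is ∫_0^3/2 (x^2 - 2*x - 3) v dx + v(3/2).


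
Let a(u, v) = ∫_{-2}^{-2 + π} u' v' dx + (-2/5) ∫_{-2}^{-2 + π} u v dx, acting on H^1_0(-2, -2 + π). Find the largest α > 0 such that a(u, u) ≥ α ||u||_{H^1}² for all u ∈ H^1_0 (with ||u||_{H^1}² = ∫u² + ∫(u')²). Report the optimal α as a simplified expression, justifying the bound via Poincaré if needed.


α = 3/10

Coercivity of a(·,·) on H^1_0(-2, -2 + π) means a(u, u) ≥ α ||u||_{H^1}² for every u ∈ H^1_0.
The interval has length L = π, and Poincaré/coercivity depend only on L. Here a(u, u) = ∫(u')² + (-2/5)·∫u².
Here c = -2/5 < 0 with |c| < (π/L)² = 1, so coercivity still holds. The condition a(u,u) ≥ α||u||_{H^1}² reads (1−α)∫(u')² ≥ (α−c)∫u². Any admissible α is ≤ 1 (rapidly oscillating u have ∫u²/∫(u')² → 0), and α = 1 would force 0 ≥ (1−c)∫u², impossible since c < 1; so 1−α > 0. By the sharp Poincaré inequality on H^1_0 of an interval of length L, ∫(u')² ≥ (π/L)²∫u² with equality for the first sine mode sin(π(x−x₀)/L) (x₀ the left endpoint), so the inequality holds for all u iff (1−α)(π/L)² ≥ α − c, i.e. α ≤ ((π/L)² + c)/((π/L)² + 1) = (1 + c(L/π)²)/(1 + (L/π)²). (Direct route, valid since c ≤ 0: Poincaré gives c∫u² ≥ c(L/π)²∫(u')², so a(u,u) ≥ (1 + c(L/π)²)∫(u')², while ||u||_{H^1}² ≤ (1 + (L/π)²)∫(u')²; dividing yields the same α.) With (π/L)² = 1 and c = -2/5, the largest admissible constant is α = ((π/L)² + c)/((π/L)² + 1).
Simplifying, α = 3/10.


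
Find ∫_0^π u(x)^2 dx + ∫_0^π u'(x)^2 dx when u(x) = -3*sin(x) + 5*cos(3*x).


||u||_{H^1(0,π)}^2 = 134*π

u'(x) = -15*sin(3*x) - 3*cos(x).
Expand u² and (u')² and integrate term by term on (0, π), using: for integers n ≥ 1, ∫_0^π sin²(nx) dx = ∫_0^π cos²(nx) dx = π/2; for n ≠ n', ∫_0^π sin(nx)sin(n'x) dx = ∫_0^π cos(nx)cos(n'x) dx = 0; and by product-to-sum, ∫_0^π sin(nx)cos(n'x) dx = ½∫_0^π [sin((n+n')x) + sin((n−n')x)] dx, which is 0 when n+n' is even and 2n/(n²−n'²) when n+n' is odd (it need not vanish on (0, π)).
  u² squared terms: (-3)²·∫sin(x)² dx = 9·π/2 = 9*π/2;  (5)²·∫cos(3x)² dx = 25·π/2 = 25*π/2.
  u² cross terms: 2·(-3)·(5)·∫sin(x)·cos(3x) dx = -30·(0) = 0.
  So ∫_0^π u² dx = 9*π/2 + 25*π/2 + 0 = 17*π.
  (u')² squared terms: (-15)²·∫sin(3x)² dx = 225·π/2 = 225*π/2;  (-3)²·∫cos(x)² dx = 9·π/2 = 9*π/2.
  (u')² cross terms: 2·(-15)·(-3)·∫sin(3x)·cos(x) dx = 90·(0) = 0.
  So ∫_0^π (u')² dx = 225*π/2 + 9*π/2 + 0 = 117*π.
||u||_{H^1}^2 = (17*π) + (117*π) = 134*π.


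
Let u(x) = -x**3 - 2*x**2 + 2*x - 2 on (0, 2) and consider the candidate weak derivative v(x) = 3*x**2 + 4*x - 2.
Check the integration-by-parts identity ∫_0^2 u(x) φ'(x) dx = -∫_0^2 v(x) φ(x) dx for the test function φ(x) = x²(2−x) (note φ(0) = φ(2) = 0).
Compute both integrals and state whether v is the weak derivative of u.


LHS = 152/15, RHS = -152/15. No, v is not the weak derivative of u.

u(x) = -x**3 - 2*x**2 + 2*x - 2, classical derivative u'(x) = -3*x**2 - 4*x + 2.
φ(x) = x²(2−x), so φ'(x) = x*(4 - 3*x).
Note φ(0) = φ(2) = 0, so the boundary term u·φ vanishes.
LHS = ∫_0^2 u(x) φ'(x) dx = ∫_0^2 (3*x^5 + 2*x^4 - 14*x^3 + 14*x^2 - 8*x) dx. Term by term:
  ∫_0^2 3*x^5 dx = 32;  ∫_0^2 2*x^4 dx = 64/5;  ∫_0^2 -14*x^3 dx = -56;
  ∫_0^2 14*x^2 dx = 112/3;  ∫_0^2 -8*x dx = -16.
Sum: 32 + 64/5 − 56 + 112/3 − 16 = 152/15.
So LHS = 152/15.
∫_0^2 v(x) φ(x) dx = ∫_0^2 (-3*x^5 + 2*x^4 + 10*x^3 - 4*x^2) dx. Term by term:
  ∫_0^2 -3*x^5 dx = -32;  ∫_0^2 2*x^4 dx = 64/5;  ∫_0^2 10*x^3 dx = 40;
  ∫_0^2 -4*x^2 dx = -32/3.
Sum: -32 + 64/5 + 40 − 32/3 = 152/15.
So RHS = -∫_0^2 v(x) φ(x) dx = -152/15.
LHS − RHS = 304/15 ≠ 0, so the identity fails.
(For a valid weak derivative the identity must hold for EVERY test function, in particular this one. The failure shows v is NOT the weak derivative of u.)
Correct weak derivative would be u'(x) = -3*x**2 - 4*x + 2.


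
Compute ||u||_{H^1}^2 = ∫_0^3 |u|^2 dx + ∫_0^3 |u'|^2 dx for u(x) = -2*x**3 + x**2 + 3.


||u||_{H^1}^2 = 68247/35

The H^1 norm (squared) on an interval (0, L) is
  ||u||_{H^1}^2 = ∫_0^L u(x)^2 dx + ∫_0^L u'(x)^2 dx.
Compute u'(x) = -6*x**2 + 2*x.
Then u(x)^2 = 4*x**6 - 4*x**5 + x**4 - 12*x**3 + 6*x**2 + 9 and u'(x)^2 = 36*x**4 - 24*x**3 + 4*x**2.
Integrate each monomial from 0 to 3 using ∫_0^3 c·x^n dx = c·3^(n+1)/(n+1):
  ∫_0^3 u(x)^2 dx = ∫_0^3 (4*x^6 - 4*x^5 + x^4 - 12*x^3 + 6*x^2 + 9) dx. Term by term:
    ∫_0^3 4*x^6 dx = 8748/7;  ∫_0^3 -4*x^5 dx = -486;  ∫_0^3 x^4 dx = 243/5;
    ∫_0^3 -12*x^3 dx = -243;  ∫_0^3 6*x^2 dx = 54;  ∫_0^3 9 dx = 27.
  Sum: 8748/7 − 486 + 243/5 − 243 + 54 + 27 = 22761/35.
  ∫_0^3 u'(x)^2 dx = ∫_0^3 (36*x^4 - 24*x^3 + 4*x^2) dx. Term by term:
    ∫_0^3 36*x^4 dx = 8748/5;  ∫_0^3 -24*x^3 dx = -486;  ∫_0^3 4*x^2 dx = 36.
  Sum: 8748/5 − 486 + 36 = 6498/5.
Adding: ||u||_{H^1}^2 = 22761/35 + 6498/5 = 68247/35.


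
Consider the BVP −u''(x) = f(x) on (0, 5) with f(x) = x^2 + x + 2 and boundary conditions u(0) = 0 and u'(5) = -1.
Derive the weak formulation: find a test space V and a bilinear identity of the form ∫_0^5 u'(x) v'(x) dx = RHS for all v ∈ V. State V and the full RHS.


V = {v ∈ H^1(0, 5) : v(0) = 0} (test functions vanish at x = 0 where u is specified); weak form: ∫_0^5 u'v' dx = ∫_0^5 (x^2 + x + 2) v dx − v(5) for all v ∈ V.

Multiply both sides by a test function v and integrate from 0 to 5:
  ∫_0^5 −u''(x) v(x) dx = ∫_0^5 f(x) v(x) dx.
Integrate the LHS by parts once:
  ∫_0^5 −u'' v dx = −[u'(x) v(x)]_0^5 + ∫_0^5 u'(x) v'(x) dx.
Thus ∫_0^5 u'(x) v'(x) dx = ∫_0^5 f(x) v(x) dx + [u'(x) v(x)]_0^5.
Choose V so that boundary terms are either known or forced to vanish.
Mixed BC: u(0) = 0 (Dirichlet) and u'(5) = -1 (Neumann). Define V = {v ∈ H^1(0, 5) : v(0) = 0}. Then [u' v]_0^5 = u'(5)·v(5) − u'(0)·0 = − v(5).
Weak formulation: find u (satisfying any essential BC) such that ∫_0^5 u'(x) v'(x) dx = ∫_0^5 f v dx − v(5) for all v ∈ V (Dirichlet at 0 absorbed into V; Neumann datum at x = 5 contributes the boundary term).
Substituting f(x) = x^2 + x + 2, the right-hand side is ∫_0^5 (x^2 + x + 2) v dx − v(5).


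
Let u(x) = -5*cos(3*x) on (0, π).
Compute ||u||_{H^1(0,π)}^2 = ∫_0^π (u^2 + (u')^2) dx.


||u||_{H^1(0,π)}^2 = 125*π

u'(x) = 15*sin(3*x).
Expand u² and (u')² and integrate term by term on (0, π), using: for integers n ≥ 1, ∫_0^π sin²(nx) dx = ∫_0^π cos²(nx) dx = π/2; for n ≠ n', ∫_0^π sin(nx)sin(n'x) dx = ∫_0^π cos(nx)cos(n'x) dx = 0; and by product-to-sum, ∫_0^π sin(nx)cos(n'x) dx = ½∫_0^π [sin((n+n')x) + sin((n−n')x)] dx, which is 0 when n+n' is even and 2n/(n²−n'²) when n+n' is odd (it need not vanish on (0, π)).
  u² squared terms: (-5)²·∫cos(3x)² dx = 25·π/2 = 25*π/2.
  So ∫_0^π u² dx = 25*π/2.
  (u')² squared terms: (15)²·∫sin(3x)² dx = 225·π/2 = 225*π/2.
  So ∫_0^π (u')² dx = 225*π/2.
||u||_{H^1}^2 = (25*π/2) + (225*π/2) = 125*π.


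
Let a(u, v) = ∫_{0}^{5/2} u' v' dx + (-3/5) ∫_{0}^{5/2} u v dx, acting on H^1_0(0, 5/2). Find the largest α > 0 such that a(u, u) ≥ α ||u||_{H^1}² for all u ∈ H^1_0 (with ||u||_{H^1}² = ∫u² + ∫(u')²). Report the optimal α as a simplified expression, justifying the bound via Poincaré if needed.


α = (-15 + 4*π^2)/(25 + 4*π^2)

Coercivity of a(·,·) on H^1_0(0, 5/2) means a(u, u) ≥ α ||u||_{H^1}² for every u ∈ H^1_0.
The interval has length L = 5/2, and Poincaré/coercivity depend only on L. Here a(u, u) = ∫(u')² + (-3/5)·∫u².
Here c = -3/5 < 0 with |c| < (π/L)² = 4*π^2/25, so coercivity still holds. The condition a(u,u) ≥ α||u||_{H^1}² reads (1−α)∫(u')² ≥ (α−c)∫u². Any admissible α is ≤ 1 (rapidly oscillating u have ∫u²/∫(u')² → 0), and α = 1 would force 0 ≥ (1−c)∫u², impossible since c < 1; so 1−α > 0. By the sharp Poincaré inequality on H^1_0 of an interval of length L, ∫(u')² ≥ (π/L)²∫u² with equality for the first sine mode sin(π(x−x₀)/L) (x₀ the left endpoint), so the inequality holds for all u iff (1−α)(π/L)² ≥ α − c, i.e. α ≤ ((π/L)² + c)/((π/L)² + 1) = (1 + c(L/π)²)/(1 + (L/π)²). (Direct route, valid since c ≤ 0: Poincaré gives c∫u² ≥ c(L/π)²∫(u')², so a(u,u) ≥ (1 + c(L/π)²)∫(u')², while ||u||_{H^1}² ≤ (1 + (L/π)²)∫(u')²; dividing yields the same α.) With (π/L)² = 4*π^2/25 and c = -3/5, the largest admissible constant is α = ((π/L)² + c)/((π/L)² + 1).
Simplifying, α = (-15 + 4*π^2)/(25 + 4*π^2).


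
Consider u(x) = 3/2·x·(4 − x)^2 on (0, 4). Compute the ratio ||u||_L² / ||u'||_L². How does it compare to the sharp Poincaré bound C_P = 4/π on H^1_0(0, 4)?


||u||_L² / ||u'||_L² = 2*sqrt(14)/7 < C_P = 4/π.

u(x) = 3/2·x·(4 − x)^2, so u'(x) = 3*(x/2 - 2)*(3*x - 4).
u(x) = 3/2·x·(4 − x)^2 vanishes at x = 0 and x = 4, so u ∈ H^1_0(0, 4). Differentiate via the product rule and integrate the resulting polynomials term by term.
  ∫_0^4 u² dx = ∫_0^4 (9*x^6/4 - 36*x^5 + 216*x^4 - 576*x^3 + 576*x^2) dx. Term by term:
    ∫_0^4 9*x^6/4 dx = 36864/7;  ∫_0^4 -36*x^5 dx = -24576;  ∫_0^4 216*x^4 dx = 221184/5;
    ∫_0^4 -576*x^3 dx = -36864;  ∫_0^4 576*x^2 dx = 12288.
  Sum: 36864/7 − 24576 + 221184/5 − 36864 + 12288 = 12288/35.
  ∫_0^4 (u')² dx = ∫_0^4 (81*x^4/4 - 216*x^3 + 792*x^2 - 1152*x + 576) dx. Term by term:
    ∫_0^4 81*x^4/4 dx = 20736/5;  ∫_0^4 -216*x^3 dx = -13824;  ∫_0^4 792*x^2 dx = 16896;
    ∫_0^4 -1152*x dx = -9216;  ∫_0^4 576 dx = 2304.
  Sum: 20736/5 − 13824 + 16896 − 9216 + 2304 = 1536/5.
∫_0^4 u² dx = 12288/35, so ||u||_L² = 64*sqrt(105)/35.
∫_0^4 (u')² dx = 1536/5, so ||u'||_L² = 16*sqrt(30)/5.
Ratio ||u||_L² / ||u'||_L² = 2*sqrt(14)/7.
Sharp Poincaré constant on H^1_0(0, 4) is C_P = L/π = 4/π, achieved by sin(π/4·x).
A polynomial bump cannot attain the sharp Poincaré constant (only the first sine eigenfunction does), so the ratio is strictly less than C_P, consistent with ||u||_L² ≤ C_P ||u'||_L².


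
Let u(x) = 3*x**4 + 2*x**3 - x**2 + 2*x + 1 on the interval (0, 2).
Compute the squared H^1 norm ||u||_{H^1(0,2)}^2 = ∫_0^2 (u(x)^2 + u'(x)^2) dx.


||u||_{H^1}^2 = 557666/105

The H^1 norm (squared) on an interval (0, L) is
  ||u||_{H^1}^2 = ∫_0^L u(x)^2 dx + ∫_0^L u'(x)^2 dx.
Compute u'(x) = 12*x**3 + 6*x**2 - 2*x + 2.
Then u(x)^2 = 9*x**8 + 12*x**7 - 2*x**6 + 8*x**5 + 15*x**4 + 2*x**2 + 4*x + 1 and u'(x)^2 = 144*x**6 + 144*x**5 - 12*x**4 + 24*x**3 + 28*x**2 - 8*x + 4.
Integrate each monomial from 0 to 2 using ∫_0^2 c·x^n dx = c·2^(n+1)/(n+1):
  ∫_0^2 u(x)^2 dx = ∫_0^2 (9*x^8 + 12*x^7 - 2*x^6 + 8*x^5 + 15*x^4 + 2*x^2 + 4*x + 1) dx. Term by term:
    ∫_0^2 9*x^8 dx = 512;  ∫_0^2 12*x^7 dx = 384;  ∫_0^2 -2*x^6 dx = -256/7;
    ∫_0^2 8*x^5 dx = 256/3;  ∫_0^2 15*x^4 dx = 96;  ∫_0^2 2*x^2 dx = 16/3;
    ∫_0^2 4*x dx = 8;  ∫_0^2 1 dx = 2.
  Sum: 512 + 384 − 256/7 + 256/3 + 96 + 16/3 + 8 + 2 = 22178/21.
  ∫_0^2 u'(x)^2 dx = ∫_0^2 (144*x^6 + 144*x^5 - 12*x^4 + 24*x^3 + 28*x^2 - 8*x + 4) dx. Term by term:
    ∫_0^2 144*x^6 dx = 18432/7;  ∫_0^2 144*x^5 dx = 1536;  ∫_0^2 -12*x^4 dx = -384/5;
    ∫_0^2 24*x^3 dx = 96;  ∫_0^2 28*x^2 dx = 224/3;  ∫_0^2 -8*x dx = -16;
    ∫_0^2 4 dx = 8.
  Sum: 18432/7 + 1536 − 384/5 + 96 + 224/3 − 16 + 8 = 446776/105.
Adding: ||u||_{H^1}^2 = 22178/21 + 446776/105 = 557666/105.


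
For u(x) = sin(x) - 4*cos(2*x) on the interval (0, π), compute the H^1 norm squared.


||u||_{H^1(0,π)}^2 = 80/3 + 41*π

u'(x) = 8*sin(2*x) + cos(x).
Expand u² and (u')² and integrate term by term on (0, π), using: for integers n ≥ 1, ∫_0^π sin²(nx) dx = ∫_0^π cos²(nx) dx = π/2; for n ≠ n', ∫_0^π sin(nx)sin(n'x) dx = ∫_0^π cos(nx)cos(n'x) dx = 0; and by product-to-sum, ∫_0^π sin(nx)cos(n'x) dx = ½∫_0^π [sin((n+n')x) + sin((n−n')x)] dx, which is 0 when n+n' is even and 2n/(n²−n'²) when n+n' is odd (it need not vanish on (0, π)).
  u² squared terms: (-4)²·∫cos(2x)² dx = 16·π/2 = 8*π;  (1)²·∫sin(x)² dx = 1·π/2 = π/2.
  u² cross terms: 2·(-4)·(1)·∫cos(2x)·sin(x) dx = -8·(-2/3) = 16/3.
  So ∫_0^π u² dx = 8*π + π/2 + 16/3 = 16/3 + 17*π/2.
  (u')² squared terms: (8)²·∫sin(2x)² dx = 64·π/2 = 32*π;  (1)²·∫cos(x)² dx = 1·π/2 = π/2.
  (u')² cross terms: 2·(8)·(1)·∫sin(2x)·cos(x) dx = 16·(4/3) = 64/3.
  So ∫_0^π (u')² dx = 32*π + π/2 + 64/3 = 64/3 + 65*π/2.
||u||_{H^1}^2 = (16/3 + 17*π/2) + (64/3 + 65*π/2) = 80/3 + 41*π.


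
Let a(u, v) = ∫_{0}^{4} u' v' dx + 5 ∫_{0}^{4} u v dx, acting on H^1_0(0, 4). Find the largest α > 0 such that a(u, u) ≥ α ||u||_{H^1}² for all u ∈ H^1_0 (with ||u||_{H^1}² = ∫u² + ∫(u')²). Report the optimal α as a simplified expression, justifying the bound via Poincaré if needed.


α = 1

Coercivity of a(·,·) on H^1_0(0, 4) means a(u, u) ≥ α ||u||_{H^1}² for every u ∈ H^1_0.
The interval has length L = 4, and Poincaré/coercivity depend only on L. Here a(u, u) = ∫(u')² + (5)·∫u².
Here c = 5 ≥ 1, so a(u,u) = ∫(u')² + c∫u² ≥ ∫(u')² + ∫u² = ||u||_{H^1}², i.e. α = 1 works. No larger α is possible: a(u,u) ≥ α||u||_{H^1}² means (1−α)∫(u')² ≥ (α−c)∫u², and for the modes u_n = sin(nπ(x−x₀)/L) (x₀ the left endpoint) one has ∫u_n²/∫(u_n')² = (L/(nπ))² → 0, so a(u_n,u_n)/||u_n||_{H^1}² → 1. Hence the optimal constant is α = 1.
Therefore α = 1.


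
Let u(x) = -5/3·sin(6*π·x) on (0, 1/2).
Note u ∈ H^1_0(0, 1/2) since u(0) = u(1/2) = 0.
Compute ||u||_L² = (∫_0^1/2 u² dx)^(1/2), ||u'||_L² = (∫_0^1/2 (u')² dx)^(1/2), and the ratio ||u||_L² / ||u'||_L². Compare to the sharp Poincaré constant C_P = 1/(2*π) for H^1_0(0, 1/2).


||u||_L² / ||u'||_L² = 1/(6*π) < C_P = 1/(2*π).

u(x) = -5/3·sin(6*π·x), so u'(x) = -10*π*cos(6*π*x).
Writing u(x) = A·sin(kπx/L) with A = -5/3 and k = 3, use ∫_0^L sin²(kπx/L) dx = L/2 and ∫_0^L cos²(kπx/L) dx = L/2.
u² = 25/9·sin²(6*π·x) and (u')² = 100*π^2·cos²(6*π·x), and each of sin², cos² integrates to L/2 = 1/4 over (0, 1/2).
∫_0^1/2 u² dx = 25/36, so ||u||_L² = 5/6.
∫_0^1/2 (u')² dx = 25*π^2, so ||u'||_L² = 5*π.
Ratio ||u||_L² / ||u'||_L² = 1/(6*π).
Sharp Poincaré constant on H^1_0(0, 1/2) is C_P = L/π = 1/(2*π), achieved by sin(2*π·x).
This is the k = 3 harmonic; the ratio L/(kπ) is strictly less than C_P = L/π, consistent with the sharp inequality ||u||_L² ≤ C_P ||u'||_L².


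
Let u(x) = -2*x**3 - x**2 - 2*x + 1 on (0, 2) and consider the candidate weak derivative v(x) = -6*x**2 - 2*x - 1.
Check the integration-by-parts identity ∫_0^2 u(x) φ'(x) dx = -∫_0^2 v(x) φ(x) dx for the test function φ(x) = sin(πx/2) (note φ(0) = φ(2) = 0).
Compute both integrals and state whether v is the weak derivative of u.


LHS = -192/π^3 + 64/π, RHS = -192/π^3 + 60/π. No, v is not the weak derivative of u.

u(x) = -2*x**3 - x**2 - 2*x + 1, classical derivative u'(x) = -6*x**2 - 2*x - 2.
φ(x) = sin(πx/2), so φ'(x) = π*cos(π*x/2)/2.
Note φ(0) = φ(2) = 0, so the boundary term u·φ vanishes.
LHS = ∫_0^2 u(x) φ'(x) dx = ∫_0^2 (-π*x^3*cos(π*x/2) - π*x^2*cos(π*x/2)/2 - π*x*cos(π*x/2) + π*cos(π*x/2)/2) dx. Term by term:
  ∫_0^2 π*cos(π*x/2)/2 dx = 0;  ∫_0^2 -π*x*cos(π*x/2) dx = 8/π;  ∫_0^2 -π*x^3*cos(π*x/2) dx = -192/π^3 + 48/π;
  ∫_0^2 -π*x^2*cos(π*x/2)/2 dx = 8/π.
Sum: 0 + 8/π + -192/π^3 + 48/π + 8/π = -192/π^3 + 64/π.
So LHS = -192/π^3 + 64/π.
∫_0^2 v(x) φ(x) dx = ∫_0^2 (-6*x^2*sin(π*x/2) - 2*x*sin(π*x/2) - sin(π*x/2)) dx. Term by term:
  ∫_0^2 -sin(π*x/2) dx = -4/π;  ∫_0^2 -6*x^2*sin(π*x/2) dx = -48/π + 192/π^3;  ∫_0^2 -2*x*sin(π*x/2) dx = -8/π.
Sum: -4/π + -48/π + 192/π^3 − 8/π = -60/π + 192/π^3.
So RHS = -∫_0^2 v(x) φ(x) dx = -192/π^3 + 60/π.
LHS − RHS = 4/π ≠ 0, so the identity fails.
(For a valid weak derivative the identity must hold for EVERY test function, in particular this one. The failure shows v is NOT the weak derivative of u.)
Correct weak derivative would be u'(x) = -6*x**2 - 2*x - 2.


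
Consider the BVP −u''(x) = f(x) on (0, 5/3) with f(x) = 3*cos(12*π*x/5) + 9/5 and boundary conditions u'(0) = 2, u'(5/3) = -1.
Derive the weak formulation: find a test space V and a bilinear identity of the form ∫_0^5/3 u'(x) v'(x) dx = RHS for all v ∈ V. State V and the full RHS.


V = H^1(0, 5/3) (v unrestricted at boundary; u is determined up to an additive constant); weak form: ∫_0^5/3 u'v' dx = ∫_0^5/3 (3*cos(12*π*x/5) + 9/5) v dx − v(5/3) − 2·v(0) for all v ∈ V.

Multiply both sides by a test function v and integrate from 0 to 5/3:
  ∫_0^5/3 −u''(x) v(x) dx = ∫_0^5/3 f(x) v(x) dx.
Integrate the LHS by parts once:
  ∫_0^5/3 −u'' v dx = −[u'(x) v(x)]_0^5/3 + ∫_0^5/3 u'(x) v'(x) dx.
Thus ∫_0^5/3 u'(x) v'(x) dx = ∫_0^5/3 f(x) v(x) dx + [u'(x) v(x)]_0^5/3.
Choose V so that boundary terms are either known or forced to vanish.
u has inhomogeneous Neumann u'(0) = 2, u'(5/3) = -1. [u' v]_0^5/3 = (-1)·v(5/3) − (2)·v(0) = − v(5/3) − 2·v(0). Take V = H^1(0, 5/3); boundary term becomes part of RHS.
Weak formulation: find u (satisfying any essential BC) such that ∫_0^5/3 u'(x) v'(x) dx = ∫_0^5/3 f v dx − v(5/3) − 2·v(0) for all v ∈ V (Neumann data are natural BCs: they enter the RHS as boundary terms).
Substituting f(x) = 3*cos(12*π*x/5) + 9/5, the right-hand side is ∫_0^5/3 (3*cos(12*π*x/5) + 9/5) v dx − v(5/3) − 2·v(0).
Compatibility check (pure Neumann): taking v ≡ 1 ∈ V gives 0 = ∫_0^5/3 f dx + (-1) − (2), i.e. ∫_0^5/3 f dx must equal u'(0) − u'(5/3) = 3. Indeed ∫_0^5/3 (3*cos(12*π*x/5) + 9/5) dx = 3, so the data are compatible. The solution is then unique only up to an additive constant (fix it e.g. by requiring ∫_0^5/3 u dx = 0).


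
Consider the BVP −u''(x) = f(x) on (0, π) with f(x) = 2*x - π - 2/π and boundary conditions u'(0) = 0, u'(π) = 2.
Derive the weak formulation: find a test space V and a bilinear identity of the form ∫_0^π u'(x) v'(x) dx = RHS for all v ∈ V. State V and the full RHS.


V = H^1(0, π) (v unrestricted at boundary; u is determined up to an additive constant); weak form: ∫_0^π u'v' dx = ∫_0^π (2*x - π - 2/π) v dx + 2·v(π) for all v ∈ V.

Multiply both sides by a test function v and integrate from 0 to π:
  ∫_0^π −u''(x) v(x) dx = ∫_0^π f(x) v(x) dx.
Integrate the LHS by parts once:
  ∫_0^π −u'' v dx = −[u'(x) v(x)]_0^π + ∫_0^π u'(x) v'(x) dx.
Thus ∫_0^π u'(x) v'(x) dx = ∫_0^π f(x) v(x) dx + [u'(x) v(x)]_0^π.
Choose V so that boundary terms are either known or forced to vanish.
u has inhomogeneous Neumann u'(0) = 0, u'(π) = 2. [u' v]_0^π = (2)·v(π) − (0)·v(0) = 2·v(π). Take V = H^1(0, π); boundary term becomes part of RHS.
Weak formulation: find u (satisfying any essential BC) such that ∫_0^π u'(x) v'(x) dx = ∫_0^π f v dx + 2·v(π) for all v ∈ V (Neumann data are natural BCs: they enter the RHS as boundary terms).
Substituting f(x) = 2*x - π - 2/π, the right-hand side is ∫_0^π (2*x - π - 2/π) v dx + 2·v(π).
Compatibility check (pure Neumann): taking v ≡ 1 ∈ V gives 0 = ∫_0^π f dx + (2) − (0), i.e. ∫_0^π f dx must equal u'(0) − u'(π) = -2. Indeed ∫_0^π (2*x - π - 2/π) dx = -2, so the data are compatible. The solution is then unique only up to an additive constant (fix it e.g. by requiring ∫_0^π u dx = 0).


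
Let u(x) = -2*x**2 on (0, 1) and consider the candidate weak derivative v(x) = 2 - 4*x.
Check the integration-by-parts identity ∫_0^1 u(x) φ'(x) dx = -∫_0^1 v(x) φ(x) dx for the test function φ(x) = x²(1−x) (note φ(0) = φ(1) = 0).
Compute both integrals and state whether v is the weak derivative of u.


LHS = 1/5, RHS = 1/30. No, v is not the weak derivative of u.

u(x) = -2*x**2, classical derivative u'(x) = -4*x.
φ(x) = x²(1−x), so φ'(x) = x*(2 - 3*x).
Note φ(0) = φ(1) = 0, so the boundary term u·φ vanishes.
LHS = ∫_0^1 u(x) φ'(x) dx = ∫_0^1 (6*x^4 - 4*x^3) dx. Term by term:
  ∫_0^1 6*x^4 dx = 6/5;  ∫_0^1 -4*x^3 dx = -1.
Sum: 6/5 − 1 = 1/5.
So LHS = 1/5.
∫_0^1 v(x) φ(x) dx = ∫_0^1 (4*x^4 - 6*x^3 + 2*x^2) dx. Term by term:
  ∫_0^1 4*x^4 dx = 4/5;  ∫_0^1 -6*x^3 dx = -3/2;  ∫_0^1 2*x^2 dx = 2/3.
Sum: 4/5 − 3/2 + 2/3 = -1/30.
So RHS = -∫_0^1 v(x) φ(x) dx = 1/30.
LHS − RHS = 1/6 ≠ 0, so the identity fails.
(For a valid weak derivative the identity must hold for EVERY test function, in particular this one. The failure shows v is NOT the weak derivative of u.)
Correct weak derivative would be u'(x) = -4*x.


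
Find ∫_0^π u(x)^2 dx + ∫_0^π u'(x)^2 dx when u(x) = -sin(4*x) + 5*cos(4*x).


||u||_{H^1(0,π)}^2 = 221*π

u'(x) = -20*sin(4*x) - 4*cos(4*x).
Expand u² and (u')² and integrate term by term on (0, π), using: for integers n ≥ 1, ∫_0^π sin²(nx) dx = ∫_0^π cos²(nx) dx = π/2; for n ≠ n', ∫_0^π sin(nx)sin(n'x) dx = ∫_0^π cos(nx)cos(n'x) dx = 0; and by product-to-sum, ∫_0^π sin(nx)cos(n'x) dx = ½∫_0^π [sin((n+n')x) + sin((n−n')x)] dx, which is 0 when n+n' is even and 2n/(n²−n'²) when n+n' is odd (it need not vanish on (0, π)).
  u² squared terms: (-1)²·∫sin(4x)² dx = 1·π/2 = π/2;  (5)²·∫cos(4x)² dx = 25·π/2 = 25*π/2.
  u² cross terms: 2·(-1)·(5)·∫sin(4x)·cos(4x) dx = -10·(0) = 0.
  So ∫_0^π u² dx = π/2 + 25*π/2 + 0 = 13*π.
  (u')² squared terms: (-20)²·∫sin(4x)² dx = 400·π/2 = 200*π;  (-4)²·∫cos(4x)² dx = 16·π/2 = 8*π.
  (u')² cross terms: 2·(-20)·(-4)·∫sin(4x)·cos(4x) dx = 160·(0) = 0.
  So ∫_0^π (u')² dx = 200*π + 8*π + 0 = 208*π.
||u||_{H^1}^2 = (13*π) + (208*π) = 221*π.


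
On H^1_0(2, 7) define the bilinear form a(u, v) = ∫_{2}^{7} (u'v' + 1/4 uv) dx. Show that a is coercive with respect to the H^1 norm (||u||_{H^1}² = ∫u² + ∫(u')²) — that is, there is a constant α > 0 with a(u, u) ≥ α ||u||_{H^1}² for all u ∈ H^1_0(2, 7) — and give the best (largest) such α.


α = (25/4 + π^2)/(π^2 + 25)

Coercivity of a(·,·) on H^1_0(2, 7) means a(u, u) ≥ α ||u||_{H^1}² for every u ∈ H^1_0.
The interval has length L = 5, and Poincaré/coercivity depend only on L. Here a(u, u) = ∫(u')² + (1/4)·∫u².
Here 0 < c = 1/4 < 1. The condition a(u,u) ≥ α||u||_{H^1}² reads (1−α)∫(u')² ≥ (α−c)∫u². Any admissible α is ≤ 1 (rapidly oscillating u have ∫u²/∫(u')² → 0), and α = 1 would force 0 ≥ (1−c)∫u², impossible since c < 1; so 1−α > 0. By the sharp Poincaré inequality on H^1_0 of an interval of length L, ∫(u')² ≥ (π/L)²∫u² with equality for the first sine mode sin(π(x−x₀)/L) (x₀ the left endpoint), so the inequality holds for all u iff (1−α)(π/L)² ≥ α − c, i.e. α ≤ ((π/L)² + c)/((π/L)² + 1) = (1 + c(L/π)²)/(1 + (L/π)²). With (π/L)² = π^2/25 and c = 1/4, the largest admissible constant is α = ((π/L)² + c)/((π/L)² + 1).
Simplifying, α = (25/4 + π^2)/(π^2 + 25).


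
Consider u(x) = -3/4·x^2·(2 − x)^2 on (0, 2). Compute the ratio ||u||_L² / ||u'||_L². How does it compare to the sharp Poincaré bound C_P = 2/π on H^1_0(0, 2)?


||u||_L² / ||u'||_L² = sqrt(3)/3 < C_P = 2/π.

u(x) = -3/4·x^2·(2 − x)^2, so u'(x) = 3*x*(-x^2 + 3*x - 2).
u(x) = -3/4·x^2·(2 − x)^2 vanishes at x = 0 and x = 2, so u ∈ H^1_0(0, 2). Differentiate via the product rule and integrate the resulting polynomials term by term.
  ∫_0^2 u² dx = ∫_0^2 (9*x^8/16 - 9*x^7/2 + 27*x^6/2 - 18*x^5 + 9*x^4) dx. Term by term:
    ∫_0^2 9*x^8/16 dx = 32;  ∫_0^2 -9*x^7/2 dx = -144;  ∫_0^2 27*x^6/2 dx = 1728/7;
    ∫_0^2 -18*x^5 dx = -192;  ∫_0^2 9*x^4 dx = 288/5.
  Sum: 32 − 144 + 1728/7 − 192 + 288/5 = 16/35.
  ∫_0^2 (u')² dx = ∫_0^2 (9*x^6 - 54*x^5 + 117*x^4 - 108*x^3 + 36*x^2) dx. Term by term:
    ∫_0^2 9*x^6 dx = 1152/7;  ∫_0^2 -54*x^5 dx = -576;  ∫_0^2 117*x^4 dx = 3744/5;
    ∫_0^2 -108*x^3 dx = -432;  ∫_0^2 36*x^2 dx = 96.
  Sum: 1152/7 − 576 + 3744/5 − 432 + 96 = 48/35.
∫_0^2 u² dx = 16/35, so ||u||_L² = 4*sqrt(35)/35.
∫_0^2 (u')² dx = 48/35, so ||u'||_L² = 4*sqrt(105)/35.
Ratio ||u||_L² / ||u'||_L² = sqrt(3)/3.
Sharp Poincaré constant on H^1_0(0, 2) is C_P = L/π = 2/π, achieved by sin(π/2·x).
A polynomial bump cannot attain the sharp Poincaré constant (only the first sine eigenfunction does), so the ratio is strictly less than C_P, consistent with ||u||_L² ≤ C_P ||u'||_L².


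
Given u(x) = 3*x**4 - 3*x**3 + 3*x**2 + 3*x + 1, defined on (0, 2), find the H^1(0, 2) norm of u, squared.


||u||_{H^1}^2 = 76288/35

The H^1 norm (squared) on an interval (0, L) is
  ||u||_{H^1}^2 = ∫_0^L u(x)^2 dx + ∫_0^L u'(x)^2 dx.
Compute u'(x) = 12*x**3 - 9*x**2 + 6*x + 3.
Then u(x)^2 = 9*x**8 - 18*x**7 + 27*x**6 - 3*x**4 + 12*x**3 + 15*x**2 + 6*x + 1 and u'(x)^2 = 144*x**6 - 216*x**5 + 225*x**4 - 36*x**3 - 18*x**2 + 36*x + 9.
Integrate each monomial from 0 to 2 using ∫_0^2 c·x^n dx = c·2^(n+1)/(n+1):
  ∫_0^2 u(x)^2 dx = ∫_0^2 (9*x^8 - 18*x^7 + 27*x^6 - 3*x^4 + 12*x^3 + 15*x^2 + 6*x + 1) dx. Term by term:
    ∫_0^2 9*x^8 dx = 512;  ∫_0^2 -18*x^7 dx = -576;  ∫_0^2 27*x^6 dx = 3456/7;
    ∫_0^2 -3*x^4 dx = -96/5;  ∫_0^2 12*x^3 dx = 48;  ∫_0^2 15*x^2 dx = 40;
    ∫_0^2 6*x dx = 12;  ∫_0^2 1 dx = 2.
  Sum: 512 − 576 + 3456/7 − 96/5 + 48 + 40 + 12 + 2 = 17938/35.
  ∫_0^2 u'(x)^2 dx = ∫_0^2 (144*x^6 - 216*x^5 + 225*x^4 - 36*x^3 - 18*x^2 + 36*x + 9) dx. Term by term:
    ∫_0^2 144*x^6 dx = 18432/7;  ∫_0^2 -216*x^5 dx = -2304;  ∫_0^2 225*x^4 dx = 1440;
    ∫_0^2 -36*x^3 dx = -144;  ∫_0^2 -18*x^2 dx = -48;  ∫_0^2 36*x dx = 72;
    ∫_0^2 9 dx = 18.
  Sum: 18432/7 − 2304 + 1440 − 144 − 48 + 72 + 18 = 11670/7.
Adding: ||u||_{H^1}^2 = 17938/35 + 11670/7 = 76288/35.


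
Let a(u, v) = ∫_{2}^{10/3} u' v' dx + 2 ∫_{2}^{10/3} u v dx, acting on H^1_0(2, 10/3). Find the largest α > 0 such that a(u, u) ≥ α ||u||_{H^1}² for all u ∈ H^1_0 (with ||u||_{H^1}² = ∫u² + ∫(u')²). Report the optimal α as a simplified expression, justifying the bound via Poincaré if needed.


α = 1

Coercivity of a(·,·) on H^1_0(2, 10/3) means a(u, u) ≥ α ||u||_{H^1}² for every u ∈ H^1_0.
The interval has length L = 4/3, and Poincaré/coercivity depend only on L. Here a(u, u) = ∫(u')² + (2)·∫u².
Here c = 2 ≥ 1, so a(u,u) = ∫(u')² + c∫u² ≥ ∫(u')² + ∫u² = ||u||_{H^1}², i.e. α = 1 works. No larger α is possible: a(u,u) ≥ α||u||_{H^1}² means (1−α)∫(u')² ≥ (α−c)∫u², and for the modes u_n = sin(nπ(x−x₀)/L) (x₀ the left endpoint) one has ∫u_n²/∫(u_n')² = (L/(nπ))² → 0, so a(u_n,u_n)/||u_n||_{H^1}² → 1. Hence the optimal constant is α = 1.
Therefore α = 1.


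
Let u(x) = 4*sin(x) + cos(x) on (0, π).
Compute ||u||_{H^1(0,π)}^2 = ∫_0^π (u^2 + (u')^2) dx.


||u||_{H^1(0,π)}^2 = 17*π

u'(x) = -sin(x) + 4*cos(x).
Expand u² and (u')² and integrate term by term on (0, π), using: for integers n ≥ 1, ∫_0^π sin²(nx) dx = ∫_0^π cos²(nx) dx = π/2; for n ≠ n', ∫_0^π sin(nx)sin(n'x) dx = ∫_0^π cos(nx)cos(n'x) dx = 0; and by product-to-sum, ∫_0^π sin(nx)cos(n'x) dx = ½∫_0^π [sin((n+n')x) + sin((n−n')x)] dx, which is 0 when n+n' is even and 2n/(n²−n'²) when n+n' is odd (it need not vanish on (0, π)).
  u² squared terms: (4)²·∫sin(x)² dx = 16·π/2 = 8*π;  (1)²·∫cos(x)² dx = 1·π/2 = π/2.
  u² cross terms: 2·(4)·(1)·∫sin(x)·cos(x) dx = 8·(0) = 0.
  So ∫_0^π u² dx = 8*π + π/2 + 0 = 17*π/2.
  (u')² squared terms: (-1)²·∫sin(x)² dx = 1·π/2 = π/2;  (4)²·∫cos(x)² dx = 16·π/2 = 8*π.
  (u')² cross terms: 2·(-1)·(4)·∫sin(x)·cos(x) dx = -8·(0) = 0.
  So ∫_0^π (u')² dx = π/2 + 8*π + 0 = 17*π/2.
||u||_{H^1}^2 = (17*π/2) + (17*π/2) = 17*π.


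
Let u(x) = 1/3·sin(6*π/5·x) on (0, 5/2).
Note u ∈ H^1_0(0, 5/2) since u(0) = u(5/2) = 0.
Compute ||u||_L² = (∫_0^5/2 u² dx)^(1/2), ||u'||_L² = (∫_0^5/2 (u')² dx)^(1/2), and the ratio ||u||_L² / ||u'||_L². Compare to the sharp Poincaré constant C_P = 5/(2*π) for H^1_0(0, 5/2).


||u||_L² / ||u'||_L² = 5/(6*π) < C_P = 5/(2*π).

u(x) = 1/3·sin(6*π/5·x), so u'(x) = 2*π*cos(6*π*x/5)/5.
Writing u(x) = A·sin(kπx/L) with A = 1/3 and k = 3, use ∫_0^L sin²(kπx/L) dx = L/2 and ∫_0^L cos²(kπx/L) dx = L/2.
u² = 1/9·sin²(6*π/5·x) and (u')² = 4*π^2/25·cos²(6*π/5·x), and each of sin², cos² integrates to L/2 = 5/4 over (0, 5/2).
∫_0^5/2 u² dx = 5/36, so ||u||_L² = sqrt(5)/6.
∫_0^5/2 (u')² dx = π^2/5, so ||u'||_L² = sqrt(5)*π/5.
Ratio ||u||_L² / ||u'||_L² = 5/(6*π).
Sharp Poincaré constant on H^1_0(0, 5/2) is C_P = L/π = 5/(2*π), achieved by sin(2*π/5·x).
This is the k = 3 harmonic; the ratio L/(kπ) is strictly less than C_P = L/π, consistent with the sharp inequality ||u||_L² ≤ C_P ||u'||_L².
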